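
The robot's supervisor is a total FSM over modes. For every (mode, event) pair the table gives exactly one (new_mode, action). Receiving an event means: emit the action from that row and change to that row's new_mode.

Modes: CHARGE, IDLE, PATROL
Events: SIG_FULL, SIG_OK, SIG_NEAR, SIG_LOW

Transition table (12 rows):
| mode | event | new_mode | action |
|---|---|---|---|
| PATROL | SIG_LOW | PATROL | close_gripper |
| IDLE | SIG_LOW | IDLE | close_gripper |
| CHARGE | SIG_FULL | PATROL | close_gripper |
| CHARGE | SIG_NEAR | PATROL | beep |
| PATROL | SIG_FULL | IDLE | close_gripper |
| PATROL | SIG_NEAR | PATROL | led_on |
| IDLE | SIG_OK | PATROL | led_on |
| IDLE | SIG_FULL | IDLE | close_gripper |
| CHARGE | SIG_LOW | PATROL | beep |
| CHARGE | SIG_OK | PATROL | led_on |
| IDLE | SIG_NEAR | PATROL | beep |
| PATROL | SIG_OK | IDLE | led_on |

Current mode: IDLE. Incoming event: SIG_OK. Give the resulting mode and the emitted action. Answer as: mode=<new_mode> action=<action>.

mode=PATROL action=led_on

current mode = IDLE; filter table to that mode:
  (IDLE, SIG_LOW) → (IDLE, close_gripper)
  (IDLE, SIG_OK) → (PATROL, led_on)  ← event matches
  (IDLE, SIG_FULL) → (IDLE, close_gripper)
  (IDLE, SIG_NEAR) → (PATROL, beep)
event = SIG_OK selects (PATROL, led_on)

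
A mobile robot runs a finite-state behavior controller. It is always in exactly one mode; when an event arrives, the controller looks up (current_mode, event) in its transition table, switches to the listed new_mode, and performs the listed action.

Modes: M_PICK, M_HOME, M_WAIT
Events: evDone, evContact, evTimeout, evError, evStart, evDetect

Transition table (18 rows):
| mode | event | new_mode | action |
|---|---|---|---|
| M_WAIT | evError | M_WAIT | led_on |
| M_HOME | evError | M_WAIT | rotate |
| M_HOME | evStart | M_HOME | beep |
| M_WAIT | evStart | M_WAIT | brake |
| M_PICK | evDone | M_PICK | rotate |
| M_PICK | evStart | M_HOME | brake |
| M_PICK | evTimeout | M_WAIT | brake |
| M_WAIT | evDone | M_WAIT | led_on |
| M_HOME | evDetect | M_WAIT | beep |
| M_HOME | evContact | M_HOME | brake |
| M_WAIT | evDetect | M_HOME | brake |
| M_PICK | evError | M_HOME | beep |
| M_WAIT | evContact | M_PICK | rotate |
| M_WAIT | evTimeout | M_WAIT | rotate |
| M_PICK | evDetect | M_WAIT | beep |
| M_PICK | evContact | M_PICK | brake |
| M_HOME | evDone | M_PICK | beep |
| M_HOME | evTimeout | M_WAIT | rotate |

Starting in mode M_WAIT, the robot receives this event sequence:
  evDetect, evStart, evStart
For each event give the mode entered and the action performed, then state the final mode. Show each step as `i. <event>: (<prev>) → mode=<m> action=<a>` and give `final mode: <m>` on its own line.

final mode: M_HOME

1. evDetect: (M_WAIT) → mode=M_HOME action=brake
2. evStart: (M_HOME) → mode=M_HOME action=beep
3. evStart: (M_HOME) → mode=M_HOME action=beep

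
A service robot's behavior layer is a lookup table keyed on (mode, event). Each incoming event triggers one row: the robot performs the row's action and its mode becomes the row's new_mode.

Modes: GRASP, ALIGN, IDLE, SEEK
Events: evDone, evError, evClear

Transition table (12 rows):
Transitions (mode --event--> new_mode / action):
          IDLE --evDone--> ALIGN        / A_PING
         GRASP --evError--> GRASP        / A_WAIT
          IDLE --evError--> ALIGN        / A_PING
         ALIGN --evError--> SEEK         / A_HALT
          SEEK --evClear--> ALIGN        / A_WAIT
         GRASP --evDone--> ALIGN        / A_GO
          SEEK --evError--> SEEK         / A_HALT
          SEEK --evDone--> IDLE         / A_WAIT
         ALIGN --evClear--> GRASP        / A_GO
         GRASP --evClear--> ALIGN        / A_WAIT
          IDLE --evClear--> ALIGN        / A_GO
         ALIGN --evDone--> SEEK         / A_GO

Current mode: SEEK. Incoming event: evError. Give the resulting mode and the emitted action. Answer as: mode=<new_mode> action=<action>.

mode=SEEK action=A_HALT

current mode = SEEK; filter table to that mode:
  (SEEK, evClear) → (ALIGN, A_WAIT)
  (SEEK, evError) → (SEEK, A_HALT)  ← event matches
  (SEEK, evDone) → (IDLE, A_WAIT)
event = evError selects (SEEK, A_HALT)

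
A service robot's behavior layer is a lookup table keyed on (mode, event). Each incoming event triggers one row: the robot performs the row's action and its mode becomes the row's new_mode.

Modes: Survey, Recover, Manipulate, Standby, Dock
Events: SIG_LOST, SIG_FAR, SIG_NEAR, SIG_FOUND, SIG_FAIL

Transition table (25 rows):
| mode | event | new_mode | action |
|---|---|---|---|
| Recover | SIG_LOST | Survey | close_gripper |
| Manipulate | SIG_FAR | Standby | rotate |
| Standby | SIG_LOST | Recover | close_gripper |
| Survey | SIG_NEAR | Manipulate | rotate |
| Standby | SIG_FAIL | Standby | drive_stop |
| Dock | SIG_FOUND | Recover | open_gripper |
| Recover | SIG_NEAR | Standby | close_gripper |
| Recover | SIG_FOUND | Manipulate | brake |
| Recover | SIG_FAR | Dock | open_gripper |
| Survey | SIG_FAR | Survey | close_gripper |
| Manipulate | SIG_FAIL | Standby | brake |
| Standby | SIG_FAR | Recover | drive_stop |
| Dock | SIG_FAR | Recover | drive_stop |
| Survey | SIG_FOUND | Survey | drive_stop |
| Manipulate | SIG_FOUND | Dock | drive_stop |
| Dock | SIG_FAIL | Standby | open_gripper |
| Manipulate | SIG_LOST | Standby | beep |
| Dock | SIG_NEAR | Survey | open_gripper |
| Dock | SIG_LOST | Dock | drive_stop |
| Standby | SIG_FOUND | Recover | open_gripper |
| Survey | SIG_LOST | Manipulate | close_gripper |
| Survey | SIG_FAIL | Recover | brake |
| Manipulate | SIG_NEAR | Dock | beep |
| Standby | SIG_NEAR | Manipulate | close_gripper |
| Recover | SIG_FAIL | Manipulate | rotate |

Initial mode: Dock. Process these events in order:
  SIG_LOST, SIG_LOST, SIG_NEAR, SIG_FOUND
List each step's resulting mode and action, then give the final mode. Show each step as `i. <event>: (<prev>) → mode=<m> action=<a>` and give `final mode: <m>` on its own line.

final mode: Survey

1. SIG_LOST: (Dock) → mode=Dock action=drive_stop
2. SIG_LOST: (Dock) → mode=Dock action=drive_stop
3. SIG_NEAR: (Dock) → mode=Survey action=open_gripper
4. SIG_FOUND: (Survey) → mode=Survey action=drive_stop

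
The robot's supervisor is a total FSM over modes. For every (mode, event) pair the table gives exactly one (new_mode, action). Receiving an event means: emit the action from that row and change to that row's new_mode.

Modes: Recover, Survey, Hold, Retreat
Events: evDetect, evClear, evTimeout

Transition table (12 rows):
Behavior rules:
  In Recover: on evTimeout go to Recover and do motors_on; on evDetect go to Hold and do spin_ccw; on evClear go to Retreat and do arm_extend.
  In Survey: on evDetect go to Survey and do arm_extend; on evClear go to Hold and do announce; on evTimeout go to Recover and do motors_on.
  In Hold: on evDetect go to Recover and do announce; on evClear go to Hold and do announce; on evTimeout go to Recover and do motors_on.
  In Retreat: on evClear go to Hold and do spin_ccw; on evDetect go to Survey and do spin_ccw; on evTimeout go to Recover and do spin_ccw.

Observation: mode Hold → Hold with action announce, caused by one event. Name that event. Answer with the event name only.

evClear

try evDetect: (Hold, evDetect) → (Recover, announce)
try evClear: (Hold, evClear) → (Hold, announce)  ← matches
try evTimeout: (Hold, evTimeout) → (Recover, motors_on)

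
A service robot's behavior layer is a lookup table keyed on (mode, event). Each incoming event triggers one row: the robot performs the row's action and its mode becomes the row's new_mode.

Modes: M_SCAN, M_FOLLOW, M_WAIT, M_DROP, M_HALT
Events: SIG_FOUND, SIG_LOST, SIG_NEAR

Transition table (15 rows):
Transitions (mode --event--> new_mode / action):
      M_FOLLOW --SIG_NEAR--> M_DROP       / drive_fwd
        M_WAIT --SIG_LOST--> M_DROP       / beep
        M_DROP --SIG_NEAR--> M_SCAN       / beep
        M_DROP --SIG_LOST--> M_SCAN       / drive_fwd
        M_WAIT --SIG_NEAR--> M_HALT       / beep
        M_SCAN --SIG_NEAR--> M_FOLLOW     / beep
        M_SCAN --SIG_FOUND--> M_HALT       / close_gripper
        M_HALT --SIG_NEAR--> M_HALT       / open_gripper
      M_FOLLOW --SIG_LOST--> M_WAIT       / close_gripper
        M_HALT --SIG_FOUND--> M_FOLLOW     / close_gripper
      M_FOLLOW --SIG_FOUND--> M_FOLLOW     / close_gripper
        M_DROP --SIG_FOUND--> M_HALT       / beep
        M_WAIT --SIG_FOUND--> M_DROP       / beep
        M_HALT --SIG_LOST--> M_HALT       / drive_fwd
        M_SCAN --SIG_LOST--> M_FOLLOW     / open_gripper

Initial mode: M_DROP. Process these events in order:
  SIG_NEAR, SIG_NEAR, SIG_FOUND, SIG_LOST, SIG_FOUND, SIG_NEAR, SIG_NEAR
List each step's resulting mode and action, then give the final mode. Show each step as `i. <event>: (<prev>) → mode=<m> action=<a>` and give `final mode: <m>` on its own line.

final mode: M_FOLLOW

1. SIG_NEAR: (M_DROP) → mode=M_SCAN action=beep
2. SIG_NEAR: (M_SCAN) → mode=M_FOLLOW action=beep
3. SIG_FOUND: (M_FOLLOW) → mode=M_FOLLOW action=close_gripper
4. SIG_LOST: (M_FOLLOW) → mode=M_WAIT action=close_gripper
5. SIG_FOUND: (M_WAIT) → mode=M_DROP action=beep
6. SIG_NEAR: (M_DROP) → mode=M_SCAN action=beep
7. SIG_NEAR: (M_SCAN) → mode=M_FOLLOW action=beep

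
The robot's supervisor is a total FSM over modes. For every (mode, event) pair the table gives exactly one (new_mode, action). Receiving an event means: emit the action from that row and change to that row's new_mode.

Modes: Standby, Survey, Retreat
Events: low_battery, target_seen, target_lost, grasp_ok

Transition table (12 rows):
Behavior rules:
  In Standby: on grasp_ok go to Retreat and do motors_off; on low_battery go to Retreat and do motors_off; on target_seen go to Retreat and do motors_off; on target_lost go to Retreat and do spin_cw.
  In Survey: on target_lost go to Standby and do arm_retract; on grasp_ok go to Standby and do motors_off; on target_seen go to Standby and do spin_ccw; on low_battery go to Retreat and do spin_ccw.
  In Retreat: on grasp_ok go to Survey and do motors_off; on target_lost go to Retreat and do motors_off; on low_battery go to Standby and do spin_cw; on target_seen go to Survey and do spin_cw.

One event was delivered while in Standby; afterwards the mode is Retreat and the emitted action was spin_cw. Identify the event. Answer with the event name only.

target_lost

try low_battery: (Standby, low_battery) → (Retreat, motors_off)
try target_seen: (Standby, target_seen) → (Retreat, motors_off)
try target_lost: (Standby, target_lost) → (Retreat, spin_cw)  ← matches
try grasp_ok: (Standby, grasp_ok) → (Retreat, motors_off)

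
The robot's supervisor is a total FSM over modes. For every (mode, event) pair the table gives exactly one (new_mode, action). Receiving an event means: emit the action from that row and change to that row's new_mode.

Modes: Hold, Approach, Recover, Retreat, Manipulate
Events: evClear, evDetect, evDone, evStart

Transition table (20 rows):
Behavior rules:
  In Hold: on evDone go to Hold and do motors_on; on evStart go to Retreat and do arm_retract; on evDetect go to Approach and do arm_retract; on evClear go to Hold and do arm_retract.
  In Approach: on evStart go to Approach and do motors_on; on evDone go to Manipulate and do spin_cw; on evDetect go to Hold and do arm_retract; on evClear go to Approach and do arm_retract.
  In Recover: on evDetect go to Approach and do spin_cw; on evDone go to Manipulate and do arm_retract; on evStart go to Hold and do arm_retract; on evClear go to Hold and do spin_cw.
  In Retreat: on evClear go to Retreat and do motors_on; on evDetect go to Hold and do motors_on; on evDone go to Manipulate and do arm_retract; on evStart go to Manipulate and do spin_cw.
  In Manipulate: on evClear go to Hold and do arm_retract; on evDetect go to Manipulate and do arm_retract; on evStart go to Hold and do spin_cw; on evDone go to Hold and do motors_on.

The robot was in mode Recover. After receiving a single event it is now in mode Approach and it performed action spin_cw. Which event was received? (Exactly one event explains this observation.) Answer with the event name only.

evDetect

try evClear: (Recover, evClear) → (Hold, spin_cw)
try evDetect: (Recover, evDetect) → (Approach, spin_cw)  ← matches
try evDone: (Recover, evDone) → (Manipulate, arm_retract)
try evStart: (Recover, evStart) → (Hold, arm_retract)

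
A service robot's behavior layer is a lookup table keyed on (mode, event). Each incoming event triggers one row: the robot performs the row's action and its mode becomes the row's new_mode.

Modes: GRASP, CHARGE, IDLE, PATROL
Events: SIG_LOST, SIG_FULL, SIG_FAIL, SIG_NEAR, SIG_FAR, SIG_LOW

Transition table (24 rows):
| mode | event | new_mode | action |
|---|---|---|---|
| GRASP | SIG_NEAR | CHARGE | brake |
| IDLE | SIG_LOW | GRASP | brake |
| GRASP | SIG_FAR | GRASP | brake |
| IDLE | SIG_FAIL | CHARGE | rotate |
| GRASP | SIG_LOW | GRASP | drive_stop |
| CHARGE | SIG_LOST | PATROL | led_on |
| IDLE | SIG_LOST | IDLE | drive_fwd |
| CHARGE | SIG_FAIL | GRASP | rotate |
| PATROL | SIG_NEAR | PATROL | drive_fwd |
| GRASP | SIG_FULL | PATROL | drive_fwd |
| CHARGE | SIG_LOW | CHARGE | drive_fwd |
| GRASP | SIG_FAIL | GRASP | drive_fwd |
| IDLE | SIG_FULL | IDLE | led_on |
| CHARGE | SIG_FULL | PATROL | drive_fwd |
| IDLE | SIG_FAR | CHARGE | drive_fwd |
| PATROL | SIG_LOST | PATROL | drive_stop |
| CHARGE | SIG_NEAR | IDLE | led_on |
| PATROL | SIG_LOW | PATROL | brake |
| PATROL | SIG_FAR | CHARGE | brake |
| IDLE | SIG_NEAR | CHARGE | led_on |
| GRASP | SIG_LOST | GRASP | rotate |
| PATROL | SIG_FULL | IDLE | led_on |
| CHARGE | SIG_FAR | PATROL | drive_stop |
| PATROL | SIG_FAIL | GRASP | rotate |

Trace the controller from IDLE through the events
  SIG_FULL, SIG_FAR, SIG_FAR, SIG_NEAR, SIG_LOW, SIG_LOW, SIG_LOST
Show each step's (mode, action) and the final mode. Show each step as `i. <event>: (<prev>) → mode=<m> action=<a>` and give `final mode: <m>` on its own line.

1. SIG_FULL: (IDLE) → mode=IDLE action=led_on
2. SIG_FAR: (IDLE) → mode=CHARGE action=drive_fwd
3. SIG_FAR: (CHARGE) → mode=PATROL action=drive_stop
4. SIG_NEAR: (PATROL) → mode=PATROL action=drive_fwd
5. SIG_LOW: (PATROL) → mode=PATROL action=brake
6. SIG_LOW: (PATROL) → mode=PATROL action=brake
7. SIG_LOST: (PATROL) → mode=PATROL action=drive_stop

final mode: PATROL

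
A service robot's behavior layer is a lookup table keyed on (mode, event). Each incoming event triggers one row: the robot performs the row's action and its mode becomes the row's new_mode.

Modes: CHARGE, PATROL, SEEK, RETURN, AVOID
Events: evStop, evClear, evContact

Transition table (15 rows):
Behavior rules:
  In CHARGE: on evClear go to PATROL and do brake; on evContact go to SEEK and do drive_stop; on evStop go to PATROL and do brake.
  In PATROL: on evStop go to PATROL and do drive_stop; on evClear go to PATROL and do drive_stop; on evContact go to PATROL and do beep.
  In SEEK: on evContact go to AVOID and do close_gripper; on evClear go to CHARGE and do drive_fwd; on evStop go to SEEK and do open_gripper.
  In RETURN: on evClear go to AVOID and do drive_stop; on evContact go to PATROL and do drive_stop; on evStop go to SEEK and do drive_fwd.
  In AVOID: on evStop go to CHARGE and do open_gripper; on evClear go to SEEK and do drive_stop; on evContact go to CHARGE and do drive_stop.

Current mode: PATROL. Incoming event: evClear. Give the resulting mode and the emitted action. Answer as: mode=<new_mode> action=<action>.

current mode = PATROL; filter table to that mode:
  (PATROL, evStop) → (PATROL, drive_stop)
  (PATROL, evClear) → (PATROL, drive_stop)  ← event matches
  (PATROL, evContact) → (PATROL, beep)
event = evClear selects (PATROL, drive_stop)

mode=PATROL action=drive_stop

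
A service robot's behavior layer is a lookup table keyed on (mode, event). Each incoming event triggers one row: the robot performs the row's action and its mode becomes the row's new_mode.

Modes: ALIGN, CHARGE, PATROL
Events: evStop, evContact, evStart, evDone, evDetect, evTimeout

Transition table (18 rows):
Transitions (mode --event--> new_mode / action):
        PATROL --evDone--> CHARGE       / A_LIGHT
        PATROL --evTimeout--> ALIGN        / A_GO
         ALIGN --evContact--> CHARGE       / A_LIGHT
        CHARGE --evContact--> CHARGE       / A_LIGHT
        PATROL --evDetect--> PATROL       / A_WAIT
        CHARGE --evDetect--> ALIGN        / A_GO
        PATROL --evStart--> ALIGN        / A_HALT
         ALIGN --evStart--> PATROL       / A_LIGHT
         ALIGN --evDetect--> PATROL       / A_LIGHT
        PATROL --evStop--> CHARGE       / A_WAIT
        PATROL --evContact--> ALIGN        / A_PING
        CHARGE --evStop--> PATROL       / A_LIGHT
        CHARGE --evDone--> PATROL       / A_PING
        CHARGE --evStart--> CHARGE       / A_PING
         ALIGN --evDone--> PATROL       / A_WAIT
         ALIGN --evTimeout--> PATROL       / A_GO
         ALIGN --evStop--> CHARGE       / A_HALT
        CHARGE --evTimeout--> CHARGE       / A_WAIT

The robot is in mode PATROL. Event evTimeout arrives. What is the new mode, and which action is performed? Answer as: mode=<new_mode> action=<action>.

mode=ALIGN action=A_GO

current mode = PATROL; filter table to that mode:
  (PATROL, evDone) → (CHARGE, A_LIGHT)
  (PATROL, evTimeout) → (ALIGN, A_GO)  ← event matches
  (PATROL, evDetect) → (PATROL, A_WAIT)
  (PATROL, evStart) → (ALIGN, A_HALT)
  (PATROL, evStop) → (CHARGE, A_WAIT)
  (PATROL, evContact) → (ALIGN, A_PING)
event = evTimeout selects (ALIGN, A_GO)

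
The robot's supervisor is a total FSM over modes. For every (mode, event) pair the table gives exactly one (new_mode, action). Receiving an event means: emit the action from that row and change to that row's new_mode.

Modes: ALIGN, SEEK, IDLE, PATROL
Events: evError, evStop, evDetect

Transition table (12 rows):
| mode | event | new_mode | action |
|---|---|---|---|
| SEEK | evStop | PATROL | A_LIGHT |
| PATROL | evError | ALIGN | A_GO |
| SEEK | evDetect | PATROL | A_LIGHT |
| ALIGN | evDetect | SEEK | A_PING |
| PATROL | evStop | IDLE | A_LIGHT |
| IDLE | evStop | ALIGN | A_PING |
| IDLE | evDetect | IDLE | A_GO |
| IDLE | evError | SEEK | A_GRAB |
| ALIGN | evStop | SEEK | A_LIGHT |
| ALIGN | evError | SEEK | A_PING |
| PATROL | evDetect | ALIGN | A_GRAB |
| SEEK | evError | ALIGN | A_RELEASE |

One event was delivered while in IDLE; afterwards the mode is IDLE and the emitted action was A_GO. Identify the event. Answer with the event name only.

try evError: (IDLE, evError) → (SEEK, A_GRAB)
try evStop: (IDLE, evStop) → (ALIGN, A_PING)
try evDetect: (IDLE, evDetect) → (IDLE, A_GO)  ← matches

evDetect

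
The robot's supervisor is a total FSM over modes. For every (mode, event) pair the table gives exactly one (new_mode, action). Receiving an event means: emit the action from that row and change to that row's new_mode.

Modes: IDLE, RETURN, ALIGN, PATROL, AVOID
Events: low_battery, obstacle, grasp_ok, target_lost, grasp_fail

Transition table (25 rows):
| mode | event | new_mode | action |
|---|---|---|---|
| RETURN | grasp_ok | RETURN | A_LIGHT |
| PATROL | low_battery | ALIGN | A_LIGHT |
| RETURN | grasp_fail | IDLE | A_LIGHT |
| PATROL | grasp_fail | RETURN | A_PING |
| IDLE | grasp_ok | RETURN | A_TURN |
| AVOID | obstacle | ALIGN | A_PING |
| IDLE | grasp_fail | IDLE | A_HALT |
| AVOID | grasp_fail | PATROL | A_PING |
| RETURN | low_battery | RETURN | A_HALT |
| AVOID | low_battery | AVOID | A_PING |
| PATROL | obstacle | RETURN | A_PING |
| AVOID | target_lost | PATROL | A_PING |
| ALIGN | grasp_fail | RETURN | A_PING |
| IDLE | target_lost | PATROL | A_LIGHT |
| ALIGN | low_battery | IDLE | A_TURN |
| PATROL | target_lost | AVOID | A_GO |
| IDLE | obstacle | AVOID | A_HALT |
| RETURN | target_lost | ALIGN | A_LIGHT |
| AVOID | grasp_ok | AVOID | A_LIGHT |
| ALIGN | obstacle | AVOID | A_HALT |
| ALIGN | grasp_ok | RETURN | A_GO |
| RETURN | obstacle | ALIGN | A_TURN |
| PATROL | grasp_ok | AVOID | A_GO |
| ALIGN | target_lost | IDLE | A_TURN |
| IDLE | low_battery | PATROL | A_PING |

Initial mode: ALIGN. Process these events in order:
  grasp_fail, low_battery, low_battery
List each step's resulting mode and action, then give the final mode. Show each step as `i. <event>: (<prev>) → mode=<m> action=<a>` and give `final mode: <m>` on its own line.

1. grasp_fail: (ALIGN) → mode=RETURN action=A_PING
2. low_battery: (RETURN) → mode=RETURN action=A_HALT
3. low_battery: (RETURN) → mode=RETURN action=A_HALT

final mode: RETURN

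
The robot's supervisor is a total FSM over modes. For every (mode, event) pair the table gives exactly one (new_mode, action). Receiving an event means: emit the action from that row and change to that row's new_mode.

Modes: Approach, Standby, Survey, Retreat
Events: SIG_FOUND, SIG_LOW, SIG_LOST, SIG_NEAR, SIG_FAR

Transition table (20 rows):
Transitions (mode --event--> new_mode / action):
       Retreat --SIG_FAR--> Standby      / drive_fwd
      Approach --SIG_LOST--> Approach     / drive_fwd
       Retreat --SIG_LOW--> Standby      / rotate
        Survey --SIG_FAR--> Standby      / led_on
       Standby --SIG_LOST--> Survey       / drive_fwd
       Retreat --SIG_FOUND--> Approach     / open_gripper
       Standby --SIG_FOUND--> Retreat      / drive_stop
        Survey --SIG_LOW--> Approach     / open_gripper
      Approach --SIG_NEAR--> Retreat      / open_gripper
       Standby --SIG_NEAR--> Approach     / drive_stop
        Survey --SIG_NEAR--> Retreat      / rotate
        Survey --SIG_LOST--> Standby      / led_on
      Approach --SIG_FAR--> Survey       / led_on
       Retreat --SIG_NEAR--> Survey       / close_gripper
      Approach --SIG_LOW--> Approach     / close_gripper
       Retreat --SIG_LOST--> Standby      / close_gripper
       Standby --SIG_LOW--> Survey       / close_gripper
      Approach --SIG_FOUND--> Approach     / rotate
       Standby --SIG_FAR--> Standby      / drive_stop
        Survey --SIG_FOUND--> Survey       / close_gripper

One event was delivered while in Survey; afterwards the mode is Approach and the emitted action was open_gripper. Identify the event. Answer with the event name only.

SIG_LOW

try SIG_FOUND: (Survey, SIG_FOUND) → (Survey, close_gripper)
try SIG_LOW: (Survey, SIG_LOW) → (Approach, open_gripper)  ← matches
try SIG_LOST: (Survey, SIG_LOST) → (Standby, led_on)
try SIG_NEAR: (Survey, SIG_NEAR) → (Retreat, rotate)
try SIG_FAR: (Survey, SIG_FAR) → (Standby, led_on)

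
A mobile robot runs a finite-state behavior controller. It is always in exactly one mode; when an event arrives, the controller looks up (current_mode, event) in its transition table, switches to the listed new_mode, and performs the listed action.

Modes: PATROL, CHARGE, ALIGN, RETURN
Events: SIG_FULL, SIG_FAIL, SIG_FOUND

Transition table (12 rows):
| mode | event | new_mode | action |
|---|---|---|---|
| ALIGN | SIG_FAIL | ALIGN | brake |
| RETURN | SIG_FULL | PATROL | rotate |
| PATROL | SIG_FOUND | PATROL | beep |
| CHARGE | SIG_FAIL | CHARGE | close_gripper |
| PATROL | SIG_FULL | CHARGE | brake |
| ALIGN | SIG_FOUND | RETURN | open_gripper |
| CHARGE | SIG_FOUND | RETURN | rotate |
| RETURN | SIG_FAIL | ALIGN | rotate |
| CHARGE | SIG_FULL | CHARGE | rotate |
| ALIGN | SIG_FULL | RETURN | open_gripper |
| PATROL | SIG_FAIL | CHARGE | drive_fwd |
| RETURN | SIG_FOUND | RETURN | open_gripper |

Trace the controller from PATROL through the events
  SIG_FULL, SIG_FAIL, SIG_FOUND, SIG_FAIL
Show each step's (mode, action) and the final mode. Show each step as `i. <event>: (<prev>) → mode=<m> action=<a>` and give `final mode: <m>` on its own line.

final mode: ALIGN

1. SIG_FULL: (PATROL) → mode=CHARGE action=brake
2. SIG_FAIL: (CHARGE) → mode=CHARGE action=close_gripper
3. SIG_FOUND: (CHARGE) → mode=RETURN action=rotate
4. SIG_FAIL: (RETURN) → mode=ALIGN action=rotate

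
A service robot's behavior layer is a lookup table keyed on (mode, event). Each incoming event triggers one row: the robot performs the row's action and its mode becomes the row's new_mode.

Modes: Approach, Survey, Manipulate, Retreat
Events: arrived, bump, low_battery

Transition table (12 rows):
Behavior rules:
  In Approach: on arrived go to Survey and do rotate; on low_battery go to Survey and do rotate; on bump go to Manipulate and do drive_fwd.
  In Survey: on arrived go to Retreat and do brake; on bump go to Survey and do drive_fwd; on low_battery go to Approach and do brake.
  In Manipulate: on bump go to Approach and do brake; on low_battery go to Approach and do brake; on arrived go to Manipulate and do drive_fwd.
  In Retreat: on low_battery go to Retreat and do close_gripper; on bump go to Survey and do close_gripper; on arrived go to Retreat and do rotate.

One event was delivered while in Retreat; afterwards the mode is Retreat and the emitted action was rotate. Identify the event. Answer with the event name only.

arrived

try arrived: (Retreat, arrived) → (Retreat, rotate)  ← matches
try bump: (Retreat, bump) → (Survey, close_gripper)
try low_battery: (Retreat, low_battery) → (Retreat, close_gripper)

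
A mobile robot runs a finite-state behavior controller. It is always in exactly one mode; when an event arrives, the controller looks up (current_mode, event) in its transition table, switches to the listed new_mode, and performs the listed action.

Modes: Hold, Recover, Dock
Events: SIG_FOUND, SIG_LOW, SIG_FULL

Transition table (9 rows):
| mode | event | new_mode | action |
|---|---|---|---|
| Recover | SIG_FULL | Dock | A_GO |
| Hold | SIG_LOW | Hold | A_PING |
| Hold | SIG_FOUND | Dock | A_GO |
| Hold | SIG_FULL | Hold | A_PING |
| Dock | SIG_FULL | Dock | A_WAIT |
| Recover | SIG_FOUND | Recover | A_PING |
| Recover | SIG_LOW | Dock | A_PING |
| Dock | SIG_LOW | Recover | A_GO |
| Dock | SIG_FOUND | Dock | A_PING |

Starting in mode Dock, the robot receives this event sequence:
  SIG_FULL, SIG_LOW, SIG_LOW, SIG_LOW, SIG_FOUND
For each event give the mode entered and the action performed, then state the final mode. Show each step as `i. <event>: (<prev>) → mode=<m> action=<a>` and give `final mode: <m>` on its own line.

final mode: Recover

1. SIG_FULL: (Dock) → mode=Dock action=A_WAIT
2. SIG_LOW: (Dock) → mode=Recover action=A_GO
3. SIG_LOW: (Recover) → mode=Dock action=A_PING
4. SIG_LOW: (Dock) → mode=Recover action=A_GO
5. SIG_FOUND: (Recover) → mode=Recover action=A_PING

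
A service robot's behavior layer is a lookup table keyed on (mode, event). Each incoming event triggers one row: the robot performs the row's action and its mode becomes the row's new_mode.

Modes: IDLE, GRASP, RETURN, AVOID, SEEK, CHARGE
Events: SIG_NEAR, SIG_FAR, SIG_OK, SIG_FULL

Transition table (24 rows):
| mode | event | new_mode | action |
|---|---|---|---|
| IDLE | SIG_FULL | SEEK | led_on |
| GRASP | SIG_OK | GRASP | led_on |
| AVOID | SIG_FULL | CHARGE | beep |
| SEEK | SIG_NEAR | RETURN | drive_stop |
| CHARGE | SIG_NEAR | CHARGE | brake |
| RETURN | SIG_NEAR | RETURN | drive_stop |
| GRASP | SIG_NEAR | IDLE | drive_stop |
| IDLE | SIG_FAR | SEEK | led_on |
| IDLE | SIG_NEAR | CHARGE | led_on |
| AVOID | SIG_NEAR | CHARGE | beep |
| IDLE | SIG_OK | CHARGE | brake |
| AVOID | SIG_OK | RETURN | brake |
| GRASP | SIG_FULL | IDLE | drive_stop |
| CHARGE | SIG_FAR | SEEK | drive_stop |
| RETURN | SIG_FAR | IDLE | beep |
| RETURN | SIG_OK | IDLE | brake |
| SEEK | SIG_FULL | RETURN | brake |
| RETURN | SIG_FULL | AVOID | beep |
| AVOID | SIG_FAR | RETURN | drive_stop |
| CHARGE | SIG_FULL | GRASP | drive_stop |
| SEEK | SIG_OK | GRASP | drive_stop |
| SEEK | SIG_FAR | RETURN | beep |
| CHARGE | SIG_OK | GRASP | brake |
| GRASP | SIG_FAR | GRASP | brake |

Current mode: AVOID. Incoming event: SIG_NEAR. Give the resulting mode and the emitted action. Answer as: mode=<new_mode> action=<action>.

current mode = AVOID; filter table to that mode:
  (AVOID, SIG_FULL) → (CHARGE, beep)
  (AVOID, SIG_NEAR) → (CHARGE, beep)  ← event matches
  (AVOID, SIG_OK) → (RETURN, brake)
  (AVOID, SIG_FAR) → (RETURN, drive_stop)
event = SIG_NEAR selects (CHARGE, beep)

mode=CHARGE action=beep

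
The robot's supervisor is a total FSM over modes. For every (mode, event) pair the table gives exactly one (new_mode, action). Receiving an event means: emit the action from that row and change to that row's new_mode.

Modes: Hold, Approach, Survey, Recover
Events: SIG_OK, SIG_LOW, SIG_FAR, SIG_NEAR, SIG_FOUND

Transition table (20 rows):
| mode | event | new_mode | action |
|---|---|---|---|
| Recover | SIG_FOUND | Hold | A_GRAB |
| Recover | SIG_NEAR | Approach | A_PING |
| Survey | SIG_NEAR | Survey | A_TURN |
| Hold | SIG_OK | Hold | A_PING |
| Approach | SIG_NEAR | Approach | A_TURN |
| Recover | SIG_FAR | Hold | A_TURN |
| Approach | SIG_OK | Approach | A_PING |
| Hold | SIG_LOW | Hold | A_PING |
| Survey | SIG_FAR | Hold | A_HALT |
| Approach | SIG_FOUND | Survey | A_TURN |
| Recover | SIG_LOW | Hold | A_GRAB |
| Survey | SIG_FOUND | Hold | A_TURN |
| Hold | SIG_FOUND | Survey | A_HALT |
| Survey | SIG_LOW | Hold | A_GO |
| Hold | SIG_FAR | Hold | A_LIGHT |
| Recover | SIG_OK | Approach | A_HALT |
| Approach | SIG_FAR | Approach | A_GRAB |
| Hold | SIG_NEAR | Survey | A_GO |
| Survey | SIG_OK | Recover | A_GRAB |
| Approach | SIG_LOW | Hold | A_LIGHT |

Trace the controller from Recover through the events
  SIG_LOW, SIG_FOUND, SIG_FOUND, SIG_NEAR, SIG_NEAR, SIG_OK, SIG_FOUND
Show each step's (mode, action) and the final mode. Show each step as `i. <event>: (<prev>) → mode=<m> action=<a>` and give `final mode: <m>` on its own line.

1. SIG_LOW: (Recover) → mode=Hold action=A_GRAB
2. SIG_FOUND: (Hold) → mode=Survey action=A_HALT
3. SIG_FOUND: (Survey) → mode=Hold action=A_TURN
4. SIG_NEAR: (Hold) → mode=Survey action=A_GO
5. SIG_NEAR: (Survey) → mode=Survey action=A_TURN
6. SIG_OK: (Survey) → mode=Recover action=A_GRAB
7. SIG_FOUND: (Recover) → mode=Hold action=A_GRAB

final mode: Hold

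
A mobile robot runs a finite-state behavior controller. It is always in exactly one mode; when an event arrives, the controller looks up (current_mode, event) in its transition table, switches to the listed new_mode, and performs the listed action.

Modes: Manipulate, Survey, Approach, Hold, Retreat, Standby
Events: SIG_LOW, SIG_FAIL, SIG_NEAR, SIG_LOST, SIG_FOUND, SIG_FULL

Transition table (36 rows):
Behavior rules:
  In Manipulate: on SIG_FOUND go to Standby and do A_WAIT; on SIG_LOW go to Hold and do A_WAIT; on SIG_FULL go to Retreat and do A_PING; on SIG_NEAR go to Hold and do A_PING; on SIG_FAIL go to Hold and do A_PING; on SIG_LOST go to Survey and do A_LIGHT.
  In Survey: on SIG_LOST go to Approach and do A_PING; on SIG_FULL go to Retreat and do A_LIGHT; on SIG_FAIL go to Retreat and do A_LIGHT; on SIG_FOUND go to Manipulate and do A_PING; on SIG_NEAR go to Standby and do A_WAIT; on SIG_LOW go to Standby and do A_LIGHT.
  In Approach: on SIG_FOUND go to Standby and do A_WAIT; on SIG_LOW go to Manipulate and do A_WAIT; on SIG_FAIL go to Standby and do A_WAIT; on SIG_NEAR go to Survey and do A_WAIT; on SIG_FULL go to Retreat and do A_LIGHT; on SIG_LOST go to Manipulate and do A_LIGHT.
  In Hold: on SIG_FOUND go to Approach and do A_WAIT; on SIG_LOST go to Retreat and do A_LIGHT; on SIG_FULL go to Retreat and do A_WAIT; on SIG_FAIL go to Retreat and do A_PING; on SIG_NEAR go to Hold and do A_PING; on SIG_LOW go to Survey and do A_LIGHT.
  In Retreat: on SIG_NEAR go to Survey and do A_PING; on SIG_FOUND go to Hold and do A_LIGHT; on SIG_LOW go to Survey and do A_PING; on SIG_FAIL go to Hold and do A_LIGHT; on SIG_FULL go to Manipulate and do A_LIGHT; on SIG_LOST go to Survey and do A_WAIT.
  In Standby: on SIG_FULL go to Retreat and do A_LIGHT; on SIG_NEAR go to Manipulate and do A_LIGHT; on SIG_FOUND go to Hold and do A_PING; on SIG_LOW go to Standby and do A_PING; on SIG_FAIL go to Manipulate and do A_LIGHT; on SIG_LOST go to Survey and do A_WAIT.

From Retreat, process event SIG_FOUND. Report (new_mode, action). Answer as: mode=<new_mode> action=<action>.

current mode = Retreat; filter table to that mode:
  (Retreat, SIG_NEAR) → (Survey, A_PING)
  (Retreat, SIG_FOUND) → (Hold, A_LIGHT)  ← event matches
  (Retreat, SIG_LOW) → (Survey, A_PING)
  (Retreat, SIG_FAIL) → (Hold, A_LIGHT)
  (Retreat, SIG_FULL) → (Manipulate, A_LIGHT)
  (Retreat, SIG_LOST) → (Survey, A_WAIT)
event = SIG_FOUND selects (Hold, A_LIGHT)

mode=Hold action=A_LIGHT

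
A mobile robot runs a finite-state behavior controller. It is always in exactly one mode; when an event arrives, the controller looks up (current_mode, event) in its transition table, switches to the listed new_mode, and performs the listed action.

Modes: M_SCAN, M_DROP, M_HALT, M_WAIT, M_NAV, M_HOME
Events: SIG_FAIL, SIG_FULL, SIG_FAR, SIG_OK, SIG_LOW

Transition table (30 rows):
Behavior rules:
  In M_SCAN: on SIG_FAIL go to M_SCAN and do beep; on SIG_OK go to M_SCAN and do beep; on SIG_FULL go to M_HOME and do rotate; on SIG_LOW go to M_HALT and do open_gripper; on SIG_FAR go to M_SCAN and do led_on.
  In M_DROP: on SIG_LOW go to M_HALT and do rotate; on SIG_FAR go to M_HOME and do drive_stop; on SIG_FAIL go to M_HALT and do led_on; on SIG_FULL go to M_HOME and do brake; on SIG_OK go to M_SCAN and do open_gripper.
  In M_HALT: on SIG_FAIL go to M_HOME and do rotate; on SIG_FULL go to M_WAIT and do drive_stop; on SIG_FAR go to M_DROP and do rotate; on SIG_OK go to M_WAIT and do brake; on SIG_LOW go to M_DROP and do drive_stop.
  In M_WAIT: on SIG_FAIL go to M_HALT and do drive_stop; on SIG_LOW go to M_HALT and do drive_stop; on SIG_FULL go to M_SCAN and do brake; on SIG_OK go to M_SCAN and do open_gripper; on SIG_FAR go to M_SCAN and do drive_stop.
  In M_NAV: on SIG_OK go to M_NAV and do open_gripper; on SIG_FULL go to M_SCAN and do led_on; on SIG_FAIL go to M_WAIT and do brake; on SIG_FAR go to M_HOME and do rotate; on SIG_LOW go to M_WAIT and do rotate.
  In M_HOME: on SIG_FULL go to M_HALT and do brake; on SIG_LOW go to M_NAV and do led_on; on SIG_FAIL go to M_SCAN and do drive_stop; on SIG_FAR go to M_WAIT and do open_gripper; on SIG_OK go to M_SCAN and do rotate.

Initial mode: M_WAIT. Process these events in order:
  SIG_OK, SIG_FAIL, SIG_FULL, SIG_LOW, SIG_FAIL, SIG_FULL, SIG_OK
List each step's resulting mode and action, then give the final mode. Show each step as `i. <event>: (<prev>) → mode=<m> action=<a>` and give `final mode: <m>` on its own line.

1. SIG_OK: (M_WAIT) → mode=M_SCAN action=open_gripper
2. SIG_FAIL: (M_SCAN) → mode=M_SCAN action=beep
3. SIG_FULL: (M_SCAN) → mode=M_HOME action=rotate
4. SIG_LOW: (M_HOME) → mode=M_NAV action=led_on
5. SIG_FAIL: (M_NAV) → mode=M_WAIT action=brake
6. SIG_FULL: (M_WAIT) → mode=M_SCAN action=brake
7. SIG_OK: (M_SCAN) → mode=M_SCAN action=beep

final mode: M_SCAN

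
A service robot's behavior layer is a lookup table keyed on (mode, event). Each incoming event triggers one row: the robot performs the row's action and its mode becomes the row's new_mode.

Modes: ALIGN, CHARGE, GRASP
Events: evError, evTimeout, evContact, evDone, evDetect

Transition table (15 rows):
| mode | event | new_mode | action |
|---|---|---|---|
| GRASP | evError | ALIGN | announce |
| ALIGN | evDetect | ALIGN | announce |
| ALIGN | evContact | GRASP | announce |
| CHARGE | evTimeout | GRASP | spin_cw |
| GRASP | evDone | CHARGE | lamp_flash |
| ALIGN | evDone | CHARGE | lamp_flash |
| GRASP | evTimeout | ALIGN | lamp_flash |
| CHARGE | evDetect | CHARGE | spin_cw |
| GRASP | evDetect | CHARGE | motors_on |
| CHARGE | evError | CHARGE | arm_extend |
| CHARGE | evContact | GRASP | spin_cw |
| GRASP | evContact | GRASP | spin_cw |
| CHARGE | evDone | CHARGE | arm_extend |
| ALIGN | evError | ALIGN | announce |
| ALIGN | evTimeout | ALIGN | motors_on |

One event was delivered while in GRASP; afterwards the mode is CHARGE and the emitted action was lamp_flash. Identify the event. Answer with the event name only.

evDone

try evError: (GRASP, evError) → (ALIGN, announce)
try evTimeout: (GRASP, evTimeout) → (ALIGN, lamp_flash)
try evContact: (GRASP, evContact) → (GRASP, spin_cw)
try evDone: (GRASP, evDone) → (CHARGE, lamp_flash)  ← matches
try evDetect: (GRASP, evDetect) → (CHARGE, motors_on)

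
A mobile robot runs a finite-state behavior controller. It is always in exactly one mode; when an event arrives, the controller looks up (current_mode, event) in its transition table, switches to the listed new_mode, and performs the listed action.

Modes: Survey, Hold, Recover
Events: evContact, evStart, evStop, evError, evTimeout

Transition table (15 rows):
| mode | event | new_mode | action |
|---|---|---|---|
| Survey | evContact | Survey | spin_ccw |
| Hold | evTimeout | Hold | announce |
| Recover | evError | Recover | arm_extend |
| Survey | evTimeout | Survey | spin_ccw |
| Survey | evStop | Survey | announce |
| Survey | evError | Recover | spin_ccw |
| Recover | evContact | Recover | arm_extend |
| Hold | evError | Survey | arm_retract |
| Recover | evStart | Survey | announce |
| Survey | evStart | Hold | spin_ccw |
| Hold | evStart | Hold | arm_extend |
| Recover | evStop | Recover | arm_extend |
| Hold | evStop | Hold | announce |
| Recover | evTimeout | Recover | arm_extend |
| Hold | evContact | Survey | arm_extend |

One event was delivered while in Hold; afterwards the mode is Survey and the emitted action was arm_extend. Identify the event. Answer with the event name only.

try evContact: (Hold, evContact) → (Survey, arm_extend)  ← matches
try evStart: (Hold, evStart) → (Hold, arm_extend)
try evStop: (Hold, evStop) → (Hold, announce)
try evError: (Hold, evError) → (Survey, arm_retract)
try evTimeout: (Hold, evTimeout) → (Hold, announce)

evContact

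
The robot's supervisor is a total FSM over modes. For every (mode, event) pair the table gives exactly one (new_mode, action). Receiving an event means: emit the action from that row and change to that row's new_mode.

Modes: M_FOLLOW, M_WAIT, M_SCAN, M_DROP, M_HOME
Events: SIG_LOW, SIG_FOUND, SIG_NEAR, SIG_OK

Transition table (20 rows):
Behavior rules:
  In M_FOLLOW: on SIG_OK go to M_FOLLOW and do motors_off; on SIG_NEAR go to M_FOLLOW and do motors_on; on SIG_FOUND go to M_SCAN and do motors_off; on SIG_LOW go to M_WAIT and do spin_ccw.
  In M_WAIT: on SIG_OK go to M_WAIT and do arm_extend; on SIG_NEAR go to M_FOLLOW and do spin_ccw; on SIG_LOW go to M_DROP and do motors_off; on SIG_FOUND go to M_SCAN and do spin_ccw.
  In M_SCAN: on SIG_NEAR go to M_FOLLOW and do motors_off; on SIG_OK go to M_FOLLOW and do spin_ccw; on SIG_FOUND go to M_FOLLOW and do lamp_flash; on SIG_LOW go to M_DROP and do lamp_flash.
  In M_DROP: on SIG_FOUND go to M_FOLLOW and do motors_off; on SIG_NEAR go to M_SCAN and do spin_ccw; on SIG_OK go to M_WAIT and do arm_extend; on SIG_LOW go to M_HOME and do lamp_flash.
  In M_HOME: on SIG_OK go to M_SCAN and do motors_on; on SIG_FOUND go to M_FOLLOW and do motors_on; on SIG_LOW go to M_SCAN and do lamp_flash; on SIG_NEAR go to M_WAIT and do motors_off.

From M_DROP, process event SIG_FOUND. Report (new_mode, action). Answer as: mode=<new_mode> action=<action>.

mode=M_FOLLOW action=motors_off

current mode = M_DROP; filter table to that mode:
  (M_DROP, SIG_FOUND) → (M_FOLLOW, motors_off)  ← event matches
  (M_DROP, SIG_NEAR) → (M_SCAN, spin_ccw)
  (M_DROP, SIG_OK) → (M_WAIT, arm_extend)
  (M_DROP, SIG_LOW) → (M_HOME, lamp_flash)
event = SIG_FOUND selects (M_FOLLOW, motors_off)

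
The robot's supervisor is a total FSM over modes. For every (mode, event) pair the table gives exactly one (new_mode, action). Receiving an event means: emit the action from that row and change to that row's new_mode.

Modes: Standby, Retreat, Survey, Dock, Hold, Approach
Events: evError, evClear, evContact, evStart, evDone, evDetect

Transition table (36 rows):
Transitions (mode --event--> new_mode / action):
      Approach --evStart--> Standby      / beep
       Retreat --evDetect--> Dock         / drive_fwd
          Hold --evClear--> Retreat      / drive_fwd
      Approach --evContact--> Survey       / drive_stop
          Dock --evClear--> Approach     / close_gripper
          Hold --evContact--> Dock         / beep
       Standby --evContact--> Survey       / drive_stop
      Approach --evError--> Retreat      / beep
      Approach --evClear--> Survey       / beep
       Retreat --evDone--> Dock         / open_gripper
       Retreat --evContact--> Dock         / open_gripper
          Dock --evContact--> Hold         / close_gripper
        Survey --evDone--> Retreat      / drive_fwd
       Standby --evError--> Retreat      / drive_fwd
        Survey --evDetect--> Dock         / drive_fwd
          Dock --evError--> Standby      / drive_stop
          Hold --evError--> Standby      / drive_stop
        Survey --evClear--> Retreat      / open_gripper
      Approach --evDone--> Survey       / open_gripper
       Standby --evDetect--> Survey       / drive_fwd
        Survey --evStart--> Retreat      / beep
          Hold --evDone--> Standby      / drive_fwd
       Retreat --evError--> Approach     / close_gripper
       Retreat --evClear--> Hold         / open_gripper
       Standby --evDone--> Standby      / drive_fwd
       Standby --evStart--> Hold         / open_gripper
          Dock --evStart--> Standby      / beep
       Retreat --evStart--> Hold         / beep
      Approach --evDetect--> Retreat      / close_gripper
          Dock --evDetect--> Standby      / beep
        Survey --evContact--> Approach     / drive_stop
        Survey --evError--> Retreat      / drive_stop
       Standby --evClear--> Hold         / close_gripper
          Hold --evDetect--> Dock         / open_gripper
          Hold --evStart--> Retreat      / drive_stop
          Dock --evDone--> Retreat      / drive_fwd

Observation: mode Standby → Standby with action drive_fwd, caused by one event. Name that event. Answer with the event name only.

evDone

try evError: (Standby, evError) → (Retreat, drive_fwd)
try evClear: (Standby, evClear) → (Hold, close_gripper)
try evContact: (Standby, evContact) → (Survey, drive_stop)
try evStart: (Standby, evStart) → (Hold, open_gripper)
try evDone: (Standby, evDone) → (Standby, drive_fwd)  ← matches
try evDetect: (Standby, evDetect) → (Survey, drive_fwd)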